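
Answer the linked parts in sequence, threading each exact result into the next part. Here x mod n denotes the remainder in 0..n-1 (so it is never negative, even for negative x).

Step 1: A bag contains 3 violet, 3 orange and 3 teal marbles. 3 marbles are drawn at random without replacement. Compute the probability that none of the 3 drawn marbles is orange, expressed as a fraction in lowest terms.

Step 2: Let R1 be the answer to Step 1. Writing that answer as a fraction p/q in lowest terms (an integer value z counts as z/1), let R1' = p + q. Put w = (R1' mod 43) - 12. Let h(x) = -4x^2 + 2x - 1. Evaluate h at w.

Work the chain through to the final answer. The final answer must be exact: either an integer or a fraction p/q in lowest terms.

Step 1: total draws C(9,3) = 84; favorable C(6,3) = 20; P = 5/21; answer 5/21
Step 2: R1 = 5/21; threaded value p + q = 26; w = 14; -4*(14)^2 + 2*(14)^1 - 1 = (-784) + (28) + (-1) = -757; answer -757

-757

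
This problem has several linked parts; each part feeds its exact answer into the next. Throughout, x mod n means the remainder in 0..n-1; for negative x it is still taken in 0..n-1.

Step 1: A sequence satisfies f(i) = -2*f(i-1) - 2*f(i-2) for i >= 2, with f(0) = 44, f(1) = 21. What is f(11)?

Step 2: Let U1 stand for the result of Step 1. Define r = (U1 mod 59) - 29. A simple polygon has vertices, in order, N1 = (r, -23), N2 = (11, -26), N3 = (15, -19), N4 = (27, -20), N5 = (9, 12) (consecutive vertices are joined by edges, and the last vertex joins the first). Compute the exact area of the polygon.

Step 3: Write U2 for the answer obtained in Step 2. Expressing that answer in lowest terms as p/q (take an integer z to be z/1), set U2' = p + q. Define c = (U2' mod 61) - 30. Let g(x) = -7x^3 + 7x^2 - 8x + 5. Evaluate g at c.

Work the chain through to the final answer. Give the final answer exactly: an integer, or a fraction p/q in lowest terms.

Step 1: f(2) = -2*(21) - 2*(44) = -130; iterating: f(2)=-130, f(3)=218, f(4)=-176, f(5)=-84, f(6)=520, f(7)=-872, f(8)=704, f(9)=336, f(10)=-2080, f(11)=3488; answer 3488
Step 2: U1 = 3488; r = -22; cross terms: (-22*-26 - 11*-23)=825, (11*-19 - 15*-26)=181, (15*-20 - 27*-19)=213, (27*12 - 9*-20)=504, (9*-23 - -22*12)=57; twice the area = |1780| = 1780; area = 890; answer 890
Step 3: U2 = 890; threaded value p + q = 891; c = 7; -7*(7)^3 + 7*(7)^2 - 8*(7)^1 + 5 = (-2401) + (343) + (-56) + (5) = -2109; answer -2109

-2109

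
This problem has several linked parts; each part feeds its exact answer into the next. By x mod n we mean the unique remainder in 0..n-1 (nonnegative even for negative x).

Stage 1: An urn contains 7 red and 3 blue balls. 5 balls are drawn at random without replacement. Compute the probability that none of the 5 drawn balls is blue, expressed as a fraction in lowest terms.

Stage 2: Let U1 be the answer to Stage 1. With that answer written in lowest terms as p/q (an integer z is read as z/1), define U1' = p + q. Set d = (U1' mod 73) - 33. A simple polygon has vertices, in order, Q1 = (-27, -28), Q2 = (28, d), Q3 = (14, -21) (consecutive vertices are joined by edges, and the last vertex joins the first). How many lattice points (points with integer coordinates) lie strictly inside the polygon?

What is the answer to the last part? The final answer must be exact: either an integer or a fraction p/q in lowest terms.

28

Stage 1: total draws C(10,5) = 252; favorable C(7,5) = 21; P = 1/12; answer 1/12
Stage 2: U1 = 1/12; threaded value p + q = 13; d = -20; cross terms: (-27*-20 - 28*-28)=1324, (28*-21 - 14*-20)=-308, (14*-28 - -27*-21)=-959; twice the area = |57| = 57; area = 57/2; boundary points = 1 + 1 + 1 = 3; strictly interior points = area - boundary/2 + 1 = 28; answer 28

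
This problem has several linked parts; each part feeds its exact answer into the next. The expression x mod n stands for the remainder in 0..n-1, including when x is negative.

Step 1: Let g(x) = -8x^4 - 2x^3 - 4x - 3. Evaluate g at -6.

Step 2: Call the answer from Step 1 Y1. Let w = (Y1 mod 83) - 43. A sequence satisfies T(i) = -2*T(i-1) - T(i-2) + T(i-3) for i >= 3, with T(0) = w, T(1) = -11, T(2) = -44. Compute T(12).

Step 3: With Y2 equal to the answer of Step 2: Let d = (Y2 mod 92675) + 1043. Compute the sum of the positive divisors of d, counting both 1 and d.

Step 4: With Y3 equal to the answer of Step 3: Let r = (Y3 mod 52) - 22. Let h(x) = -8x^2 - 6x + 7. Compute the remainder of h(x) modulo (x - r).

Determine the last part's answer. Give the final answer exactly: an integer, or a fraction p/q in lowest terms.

-37

Step 1: -8*(-6)^4 - 2*(-6)^3 - 4*(-6)^1 - 3 = (-10368) + (432) + (24) + (-3) = -9915; answer -9915
Step 2: Y1 = -9915; w = 2; T(3) = -2*(-44) - 1*(-11) + 1*(2) = 101; iterating: T(3)=101, T(4)=-169, T(5)=193, T(6)=-116, T(7)=-130, T(8)=569, T(9)=-1124, T(10)=1549, T(11)=-1405, T(12)=137; answer 137
Step 3: Y2 = 137; d = 1180; 1180 = 2^2 * 5 * 59; sigma = (1 + 2 + 4) * (1 + 5) * (1 + 59) = 7 * 6 * 60 = 2520; answer 2520
Step 4: Y3 = 2520; r = 2; remainder = value at the root: -8*(2)^2 - 6*(2)^1 + 7 = (-32) + (-12) + (7) = -37; answer -37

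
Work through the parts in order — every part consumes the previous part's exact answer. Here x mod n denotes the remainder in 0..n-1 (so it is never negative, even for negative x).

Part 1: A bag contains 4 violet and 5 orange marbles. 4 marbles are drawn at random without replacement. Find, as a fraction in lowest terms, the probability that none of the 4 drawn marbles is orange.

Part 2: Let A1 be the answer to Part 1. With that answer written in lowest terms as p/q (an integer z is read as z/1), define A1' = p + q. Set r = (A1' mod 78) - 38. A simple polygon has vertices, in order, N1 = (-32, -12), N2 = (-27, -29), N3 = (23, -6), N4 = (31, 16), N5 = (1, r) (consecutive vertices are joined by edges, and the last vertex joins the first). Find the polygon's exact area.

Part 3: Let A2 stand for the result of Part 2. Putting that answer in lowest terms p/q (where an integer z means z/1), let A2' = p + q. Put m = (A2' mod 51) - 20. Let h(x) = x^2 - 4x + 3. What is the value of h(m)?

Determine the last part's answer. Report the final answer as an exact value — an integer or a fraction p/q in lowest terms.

Part 1: total draws C(9,4) = 126; favorable C(4,4) = 1; P = 1/126; answer 1/126
Part 2: A1 = 1/126; threaded value p + q = 127; r = 11; cross terms: (-32*-29 - -27*-12)=604, (-27*-6 - 23*-29)=829, (23*16 - 31*-6)=554, (31*11 - 1*16)=325, (1*-12 - -32*11)=340; twice the area = |2652| = 2652; area = 1326; answer 1326
Part 3: A2 = 1326; threaded value p + q = 1327; m = -19; 1*(-19)^2 - 4*(-19)^1 + 3 = (361) + (76) + (3) = 440; answer 440

440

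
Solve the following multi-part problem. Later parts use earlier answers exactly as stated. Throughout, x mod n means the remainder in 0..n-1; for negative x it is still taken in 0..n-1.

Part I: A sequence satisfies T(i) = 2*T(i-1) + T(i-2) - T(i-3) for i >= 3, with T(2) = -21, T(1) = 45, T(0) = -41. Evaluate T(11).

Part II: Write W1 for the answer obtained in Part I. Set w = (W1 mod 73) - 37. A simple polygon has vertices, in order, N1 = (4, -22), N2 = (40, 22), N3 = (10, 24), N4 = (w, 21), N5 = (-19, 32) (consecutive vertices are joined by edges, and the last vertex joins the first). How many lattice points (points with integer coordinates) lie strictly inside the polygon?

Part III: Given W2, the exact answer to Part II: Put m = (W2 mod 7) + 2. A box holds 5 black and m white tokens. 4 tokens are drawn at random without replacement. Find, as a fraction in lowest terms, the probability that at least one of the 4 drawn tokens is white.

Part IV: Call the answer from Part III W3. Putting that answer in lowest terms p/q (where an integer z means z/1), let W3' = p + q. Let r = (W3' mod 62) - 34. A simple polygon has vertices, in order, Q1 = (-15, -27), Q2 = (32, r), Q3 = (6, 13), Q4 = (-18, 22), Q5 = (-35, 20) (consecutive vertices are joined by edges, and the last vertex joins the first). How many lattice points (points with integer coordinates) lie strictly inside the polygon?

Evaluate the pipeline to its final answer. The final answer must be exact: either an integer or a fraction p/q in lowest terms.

Part I: T(3) = 2*(-21) + 1*(45) - 1*(-41) = 44; iterating: T(3)=44, T(4)=22, T(5)=109, T(6)=196, T(7)=479, T(8)=1045, T(9)=2373, T(10)=5312, T(11)=11952; answer 11952
Part II: W1 = 11952; w = 16; cross terms: (4*22 - 40*-22)=968, (40*24 - 10*22)=740, (10*21 - 16*24)=-174, (16*32 - -19*21)=911, (-19*-22 - 4*32)=290; twice the area = |2735| = 2735; area = 2735/2; boundary points = 4 + 2 + 3 + 1 + 1 = 11; strictly interior points = area - boundary/2 + 1 = 1363; answer 1363
Part III: W2 = 1363; m = 7; total draws C(12,4) = 495; complement C(5,4) = 5; favorable 495 - 5 = 490; P = 98/99; answer 98/99
Part IV: W3 = 98/99; threaded value p + q = 197; r = -23; cross terms: (-15*-23 - 32*-27)=1209, (32*13 - 6*-23)=554, (6*22 - -18*13)=366, (-18*20 - -35*22)=410, (-35*-27 - -15*20)=1245; twice the area = |3784| = 3784; area = 1892; boundary points = 1 + 2 + 3 + 1 + 1 = 8; strictly interior points = area - boundary/2 + 1 = 1889; answer 1889

1889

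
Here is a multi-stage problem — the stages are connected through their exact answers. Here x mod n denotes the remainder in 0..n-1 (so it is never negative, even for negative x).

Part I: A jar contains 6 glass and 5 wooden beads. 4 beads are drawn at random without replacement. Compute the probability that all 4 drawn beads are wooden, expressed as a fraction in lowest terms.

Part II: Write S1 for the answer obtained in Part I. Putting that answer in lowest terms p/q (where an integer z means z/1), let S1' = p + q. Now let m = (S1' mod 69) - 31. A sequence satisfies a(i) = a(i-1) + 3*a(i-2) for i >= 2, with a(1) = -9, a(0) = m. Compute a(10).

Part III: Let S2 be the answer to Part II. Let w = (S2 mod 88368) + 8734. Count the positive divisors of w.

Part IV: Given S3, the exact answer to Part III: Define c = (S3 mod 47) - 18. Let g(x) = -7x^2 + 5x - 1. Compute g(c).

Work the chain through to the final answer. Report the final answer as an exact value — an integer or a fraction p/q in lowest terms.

-1443

Part I: total draws C(11,4) = 330; favorable C(5,4) = 5; P = 1/66; answer 1/66
Part II: S1 = 1/66; threaded value p + q = 67; m = 36; a(2) = 1*(-9) + 3*(36) = 99; iterating: a(2)=99, a(3)=72, a(4)=369, a(5)=585, a(6)=1692, a(7)=3447, a(8)=8523, a(9)=18864, a(10)=44433; answer 44433
Part III: S2 = 44433; w = 53167; 53167 = 79 * 673; number of divisors = (1+1) * (1+1) = 4; answer 4
Part IV: S3 = 4; c = -14; -7*(-14)^2 + 5*(-14)^1 - 1 = (-1372) + (-70) + (-1) = -1443; answer -1443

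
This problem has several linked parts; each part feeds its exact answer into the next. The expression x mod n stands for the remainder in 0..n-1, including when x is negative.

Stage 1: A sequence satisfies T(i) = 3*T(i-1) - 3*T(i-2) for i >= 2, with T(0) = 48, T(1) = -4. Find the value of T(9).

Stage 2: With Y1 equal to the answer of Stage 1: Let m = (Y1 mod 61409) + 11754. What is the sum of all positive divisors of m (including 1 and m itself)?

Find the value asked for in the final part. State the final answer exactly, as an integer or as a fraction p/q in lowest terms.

Stage 1: T(2) = 3*(-4) - 3*(48) = -156; iterating: T(2)=-156, T(3)=-456, T(4)=-900, T(5)=-1332, T(6)=-1296, T(7)=108, T(8)=4212, T(9)=12312; answer 12312
Stage 2: Y1 = 12312; m = 24066; 24066 = 2 * 3^2 * 7 * 191; sigma = (1 + 2) * (1 + 3 + 9) * (1 + 7) * (1 + 191) = 3 * 13 * 8 * 192 = 59904; answer 59904

59904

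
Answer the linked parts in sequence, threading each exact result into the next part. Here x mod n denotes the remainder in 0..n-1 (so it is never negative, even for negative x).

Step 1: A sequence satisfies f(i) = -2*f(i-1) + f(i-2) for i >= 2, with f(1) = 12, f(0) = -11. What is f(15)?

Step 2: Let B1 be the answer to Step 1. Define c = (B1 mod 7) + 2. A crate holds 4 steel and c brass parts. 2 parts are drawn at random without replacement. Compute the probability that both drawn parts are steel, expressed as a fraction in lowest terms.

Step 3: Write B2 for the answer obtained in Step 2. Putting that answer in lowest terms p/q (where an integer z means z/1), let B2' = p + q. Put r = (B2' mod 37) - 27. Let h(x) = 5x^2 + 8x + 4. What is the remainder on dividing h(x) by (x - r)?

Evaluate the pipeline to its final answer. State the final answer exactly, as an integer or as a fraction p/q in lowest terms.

Step 1: f(2) = -2*(12) + 1*(-11) = -35; iterating: f(2)=-35, f(3)=82, f(4)=-199, f(5)=480, f(6)=-1159, f(7)=2798, f(8)=-6755, f(9)=16308, f(10)=-39371, f(11)=95050, f(12)=-229471, f(13)=553992, f(14)=-1337455, f(15)=3228902; answer 3228902
Step 2: B1 = 3228902; c = 7; total draws C(11,2) = 55; favorable C(4,2) = 6; P = 6/55; answer 6/55
Step 3: B2 = 6/55; threaded value p + q = 61; r = -3; remainder = value at the root: 5*(-3)^2 + 8*(-3)^1 + 4 = (45) + (-24) + (4) = 25; answer 25

25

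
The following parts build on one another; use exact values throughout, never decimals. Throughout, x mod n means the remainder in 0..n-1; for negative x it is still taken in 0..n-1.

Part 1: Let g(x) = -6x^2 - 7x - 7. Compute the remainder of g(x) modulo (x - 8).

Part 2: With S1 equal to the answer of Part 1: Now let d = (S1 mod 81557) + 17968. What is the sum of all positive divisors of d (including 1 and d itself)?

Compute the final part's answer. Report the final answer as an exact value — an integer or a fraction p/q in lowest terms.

Part 1: remainder = value at the root: -6*(8)^2 - 7*(8)^1 - 7 = (-384) + (-56) + (-7) = -447; answer -447
Part 2: S1 = -447; d = 99078; 99078 = 2 * 3 * 7^2 * 337; sigma = (1 + 2) * (1 + 3) * (1 + 7 + 49) * (1 + 337) = 3 * 4 * 57 * 338 = 231192; answer 231192

231192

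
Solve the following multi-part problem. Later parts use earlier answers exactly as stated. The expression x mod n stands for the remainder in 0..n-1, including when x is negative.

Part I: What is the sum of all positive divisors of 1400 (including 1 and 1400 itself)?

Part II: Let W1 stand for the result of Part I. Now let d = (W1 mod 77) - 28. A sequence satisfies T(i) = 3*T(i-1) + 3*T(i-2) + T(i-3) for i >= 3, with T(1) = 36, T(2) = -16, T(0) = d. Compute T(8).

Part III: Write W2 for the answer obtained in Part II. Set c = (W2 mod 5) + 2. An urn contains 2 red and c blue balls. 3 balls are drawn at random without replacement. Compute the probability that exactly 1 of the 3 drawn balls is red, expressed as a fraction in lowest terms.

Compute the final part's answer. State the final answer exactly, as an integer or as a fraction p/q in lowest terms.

3/5

Part I: 1400 = 2^3 * 5^2 * 7; sigma = (1 + 2 + 4 + 8) * (1 + 5 + 25) * (1 + 7) = 15 * 31 * 8 = 3720; answer 3720
Part II: W1 = 3720; d = -4; T(3) = 3*(-16) + 3*(36) + 1*(-4) = 56; iterating: T(3)=56, T(4)=156, T(5)=620, T(6)=2384, T(7)=9168, T(8)=35276; answer 35276
Part III: W2 = 35276; c = 3; total draws C(5,3) = 10; favorable C(2,1)*C(3,2) = 6; P = 3/5; answer 3/5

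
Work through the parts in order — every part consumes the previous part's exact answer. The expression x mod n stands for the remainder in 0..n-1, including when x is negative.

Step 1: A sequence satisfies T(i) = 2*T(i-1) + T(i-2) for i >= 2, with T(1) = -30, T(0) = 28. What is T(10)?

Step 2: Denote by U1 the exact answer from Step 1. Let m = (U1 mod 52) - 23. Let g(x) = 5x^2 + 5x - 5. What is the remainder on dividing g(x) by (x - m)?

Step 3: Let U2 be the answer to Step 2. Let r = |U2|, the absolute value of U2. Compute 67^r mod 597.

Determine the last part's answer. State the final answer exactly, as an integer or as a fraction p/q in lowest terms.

Step 1: T(2) = 2*(-30) + 1*(28) = -32; iterating: T(2)=-32, T(3)=-94, T(4)=-220, T(5)=-534, T(6)=-1288, T(7)=-3110, T(8)=-7508, T(9)=-18126, T(10)=-43760; answer -43760
Step 2: U1 = -43760; m = 1; remainder = value at the root: 5*(1)^2 + 5*(1)^1 - 5 = (5) + (5) + (-5) = 5; answer 5
Step 3: U2 = 5; r = 5; squarings mod 597: 67^1=67, 67^2=310, 67^4=580; 67^5 = 67^1 * 67^4 = 55 (mod 597); answer 55

55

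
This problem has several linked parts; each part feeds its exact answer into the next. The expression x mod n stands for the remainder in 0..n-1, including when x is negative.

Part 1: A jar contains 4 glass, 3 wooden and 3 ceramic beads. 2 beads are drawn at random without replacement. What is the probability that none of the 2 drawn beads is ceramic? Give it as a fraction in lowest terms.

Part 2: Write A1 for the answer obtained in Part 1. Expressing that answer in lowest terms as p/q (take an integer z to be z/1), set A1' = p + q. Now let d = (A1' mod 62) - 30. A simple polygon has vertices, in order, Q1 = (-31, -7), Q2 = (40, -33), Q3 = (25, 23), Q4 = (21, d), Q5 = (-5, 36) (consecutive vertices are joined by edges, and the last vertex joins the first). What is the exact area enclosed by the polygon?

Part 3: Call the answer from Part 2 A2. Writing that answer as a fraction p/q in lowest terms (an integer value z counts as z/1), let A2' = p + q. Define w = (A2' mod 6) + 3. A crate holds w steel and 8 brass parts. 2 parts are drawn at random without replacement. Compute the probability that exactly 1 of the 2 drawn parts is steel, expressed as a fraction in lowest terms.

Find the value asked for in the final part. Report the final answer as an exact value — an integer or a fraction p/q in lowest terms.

8/15

Part 1: total draws C(10,2) = 45; favorable C(7,2) = 21; P = 7/15; answer 7/15
Part 2: A1 = 7/15; threaded value p + q = 22; d = -8; cross terms: (-31*-33 - 40*-7)=1303, (40*23 - 25*-33)=1745, (25*-8 - 21*23)=-683, (21*36 - -5*-8)=716, (-5*-7 - -31*36)=1151; twice the area = |4232| = 4232; area = 2116; answer 2116
Part 3: A2 = 2116; threaded value p + q = 2117; w = 8; total draws C(16,2) = 120; favorable C(8,1)*C(8,1) = 64; P = 8/15; answer 8/15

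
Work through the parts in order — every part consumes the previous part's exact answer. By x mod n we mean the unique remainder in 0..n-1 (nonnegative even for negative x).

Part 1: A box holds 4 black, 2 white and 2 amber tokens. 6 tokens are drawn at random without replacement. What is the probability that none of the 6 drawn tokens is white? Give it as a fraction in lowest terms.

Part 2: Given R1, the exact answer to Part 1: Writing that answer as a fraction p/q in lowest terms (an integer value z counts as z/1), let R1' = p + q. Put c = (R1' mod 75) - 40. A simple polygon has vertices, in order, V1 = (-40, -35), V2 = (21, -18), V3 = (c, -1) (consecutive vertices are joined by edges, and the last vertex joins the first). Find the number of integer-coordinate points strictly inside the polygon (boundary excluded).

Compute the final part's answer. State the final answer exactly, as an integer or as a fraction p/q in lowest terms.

Part 1: total draws C(8,6) = 28; favorable C(6,6) = 1; P = 1/28; answer 1/28
Part 2: R1 = 1/28; threaded value p + q = 29; c = -11; cross terms: (-40*-18 - 21*-35)=1455, (21*-1 - -11*-18)=-219, (-11*-35 - -40*-1)=345; twice the area = |1581| = 1581; area = 1581/2; boundary points = 1 + 1 + 1 = 3; strictly interior points = area - boundary/2 + 1 = 790; answer 790

790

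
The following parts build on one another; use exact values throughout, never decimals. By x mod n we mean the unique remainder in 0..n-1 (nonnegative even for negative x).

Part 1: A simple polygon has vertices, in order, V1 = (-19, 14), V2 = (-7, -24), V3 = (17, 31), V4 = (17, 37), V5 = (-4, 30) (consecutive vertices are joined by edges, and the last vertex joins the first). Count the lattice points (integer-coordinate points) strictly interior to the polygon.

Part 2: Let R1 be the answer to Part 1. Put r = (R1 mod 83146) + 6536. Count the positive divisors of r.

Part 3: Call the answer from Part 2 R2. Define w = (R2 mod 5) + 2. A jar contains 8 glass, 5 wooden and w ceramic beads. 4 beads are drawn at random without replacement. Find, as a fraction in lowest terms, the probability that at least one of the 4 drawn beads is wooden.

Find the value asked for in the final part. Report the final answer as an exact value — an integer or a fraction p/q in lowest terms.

Part 1: cross terms: (-19*-24 - -7*14)=554, (-7*31 - 17*-24)=191, (17*37 - 17*31)=102, (17*30 - -4*37)=658, (-4*14 - -19*30)=514; twice the area = |2019| = 2019; area = 2019/2; boundary points = 2 + 1 + 6 + 7 + 1 = 17; strictly interior points = area - boundary/2 + 1 = 1002; answer 1002
Part 2: R1 = 1002; r = 7538; 7538 = 2 * 3769; number of divisors = (1+1) * (1+1) = 4; answer 4
Part 3: R2 = 4; w = 6; total draws C(19,4) = 3876; complement C(14,4) = 1001; favorable 3876 - 1001 = 2875; P = 2875/3876; answer 2875/3876

2875/3876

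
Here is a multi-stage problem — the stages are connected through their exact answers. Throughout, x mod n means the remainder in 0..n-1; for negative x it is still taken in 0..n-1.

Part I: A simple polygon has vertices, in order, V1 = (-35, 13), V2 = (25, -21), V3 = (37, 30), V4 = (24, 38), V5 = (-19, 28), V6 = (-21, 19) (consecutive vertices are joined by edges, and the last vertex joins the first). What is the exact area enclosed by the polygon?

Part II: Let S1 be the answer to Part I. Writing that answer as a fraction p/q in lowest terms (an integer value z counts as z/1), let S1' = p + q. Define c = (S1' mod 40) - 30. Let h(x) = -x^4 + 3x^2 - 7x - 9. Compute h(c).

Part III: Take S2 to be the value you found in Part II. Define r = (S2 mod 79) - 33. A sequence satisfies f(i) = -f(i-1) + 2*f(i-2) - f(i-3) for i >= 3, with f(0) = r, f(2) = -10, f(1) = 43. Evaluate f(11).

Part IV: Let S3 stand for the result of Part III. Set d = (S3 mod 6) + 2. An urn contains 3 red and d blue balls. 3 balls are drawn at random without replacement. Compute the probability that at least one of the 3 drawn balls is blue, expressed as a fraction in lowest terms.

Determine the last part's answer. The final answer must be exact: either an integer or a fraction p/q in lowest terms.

Part I: cross terms: (-35*-21 - 25*13)=410, (25*30 - 37*-21)=1527, (37*38 - 24*30)=686, (24*28 - -19*38)=1394, (-19*19 - -21*28)=227, (-21*13 - -35*19)=392; twice the area = |4636| = 4636; area = 2318; answer 2318
Part II: S1 = 2318; threaded value p + q = 2319; c = 9; -1*(9)^4 + 3*(9)^2 - 7*(9)^1 - 9 = (-6561) + (243) + (-63) + (-9) = -6390; answer -6390
Part III: S2 = -6390; r = -24; f(3) = -1*(-10) + 2*(43) - 1*(-24) = 120; iterating: f(3)=120, f(4)=-183, f(5)=433, f(6)=-919, f(7)=1968, f(8)=-4239, f(9)=9094, f(10)=-19540, f(11)=41967; answer 41967
Part IV: S3 = 41967; d = 5; total draws C(8,3) = 56; complement C(3,3) = 1; favorable 56 - 1 = 55; P = 55/56; answer 55/56

55/56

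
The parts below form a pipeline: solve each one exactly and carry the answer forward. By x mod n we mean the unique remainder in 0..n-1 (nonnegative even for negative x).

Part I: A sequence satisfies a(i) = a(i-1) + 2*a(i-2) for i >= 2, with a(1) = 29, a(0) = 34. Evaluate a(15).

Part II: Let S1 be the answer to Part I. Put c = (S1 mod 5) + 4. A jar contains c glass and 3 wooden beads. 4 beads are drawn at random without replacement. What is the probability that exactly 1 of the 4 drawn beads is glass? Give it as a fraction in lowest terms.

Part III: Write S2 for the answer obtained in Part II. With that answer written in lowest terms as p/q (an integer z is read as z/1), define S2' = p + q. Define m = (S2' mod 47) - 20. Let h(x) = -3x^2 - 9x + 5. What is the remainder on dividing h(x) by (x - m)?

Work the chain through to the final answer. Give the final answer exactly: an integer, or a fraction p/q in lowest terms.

-1249

Part I: a(2) = 1*(29) + 2*(34) = 97; iterating: a(2)=97, a(3)=155, a(4)=349, a(5)=659, a(6)=1357, a(7)=2675, a(8)=5389, a(9)=10739, a(10)=21517, a(11)=42995, a(12)=86029, a(13)=172019, a(14)=344077, a(15)=688115; answer 688115
Part II: S1 = 688115; c = 4; total draws C(7,4) = 35; favorable C(4,1)*C(3,3) = 4; P = 4/35; answer 4/35
Part III: S2 = 4/35; threaded value p + q = 39; m = 19; remainder = value at the root: -3*(19)^2 - 9*(19)^1 + 5 = (-1083) + (-171) + (5) = -1249; answer -1249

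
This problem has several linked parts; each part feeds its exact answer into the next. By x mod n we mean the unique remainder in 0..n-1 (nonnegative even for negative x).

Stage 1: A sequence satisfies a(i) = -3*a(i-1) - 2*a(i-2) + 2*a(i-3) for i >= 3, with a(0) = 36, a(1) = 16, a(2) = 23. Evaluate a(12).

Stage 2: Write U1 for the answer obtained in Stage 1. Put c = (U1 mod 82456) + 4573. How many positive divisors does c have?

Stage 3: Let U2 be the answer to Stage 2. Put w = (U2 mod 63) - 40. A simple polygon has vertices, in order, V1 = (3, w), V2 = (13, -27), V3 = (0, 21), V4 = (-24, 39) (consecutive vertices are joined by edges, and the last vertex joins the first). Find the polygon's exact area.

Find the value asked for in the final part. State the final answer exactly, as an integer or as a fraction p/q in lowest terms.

1911/2

Stage 1: a(3) = -3*(23) - 2*(16) + 2*(36) = -29; iterating: a(3)=-29, a(4)=73, a(5)=-115, a(6)=141, a(7)=-47, a(8)=-371, a(9)=1489, a(10)=-3819, a(11)=7737, a(12)=-12595; answer -12595
Stage 2: U1 = -12595; c = 74434; 74434 = 2 * 37217; number of divisors = (1+1) * (1+1) = 4; answer 4
Stage 3: U2 = 4; w = -36; cross terms: (3*-27 - 13*-36)=387, (13*21 - 0*-27)=273, (0*39 - -24*21)=504, (-24*-36 - 3*39)=747; twice the area = |1911| = 1911; area = 1911/2; answer 1911/2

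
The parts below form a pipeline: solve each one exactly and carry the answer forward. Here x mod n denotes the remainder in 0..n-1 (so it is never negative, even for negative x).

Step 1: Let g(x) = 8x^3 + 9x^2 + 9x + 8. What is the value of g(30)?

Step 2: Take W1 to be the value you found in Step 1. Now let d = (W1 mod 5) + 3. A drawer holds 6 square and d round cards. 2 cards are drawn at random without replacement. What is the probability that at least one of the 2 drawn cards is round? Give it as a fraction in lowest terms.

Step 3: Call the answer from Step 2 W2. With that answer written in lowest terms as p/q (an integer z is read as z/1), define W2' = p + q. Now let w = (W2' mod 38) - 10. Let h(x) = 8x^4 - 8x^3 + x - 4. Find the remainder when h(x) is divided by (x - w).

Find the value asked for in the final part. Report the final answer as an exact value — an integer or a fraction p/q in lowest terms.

58307

Step 1: 8*(30)^3 + 9*(30)^2 + 9*(30)^1 + 8 = (216000) + (8100) + (270) + (8) = 224378; answer 224378
Step 2: W1 = 224378; d = 6; total draws C(12,2) = 66; complement C(6,2) = 15; favorable 66 - 15 = 51; P = 17/22; answer 17/22
Step 3: W2 = 17/22; threaded value p + q = 39; w = -9; remainder = value at the root: 8*(-9)^4 - 8*(-9)^3 + 1*(-9)^1 - 4 = (52488) + (5832) + (-9) + (-4) = 58307; answer 58307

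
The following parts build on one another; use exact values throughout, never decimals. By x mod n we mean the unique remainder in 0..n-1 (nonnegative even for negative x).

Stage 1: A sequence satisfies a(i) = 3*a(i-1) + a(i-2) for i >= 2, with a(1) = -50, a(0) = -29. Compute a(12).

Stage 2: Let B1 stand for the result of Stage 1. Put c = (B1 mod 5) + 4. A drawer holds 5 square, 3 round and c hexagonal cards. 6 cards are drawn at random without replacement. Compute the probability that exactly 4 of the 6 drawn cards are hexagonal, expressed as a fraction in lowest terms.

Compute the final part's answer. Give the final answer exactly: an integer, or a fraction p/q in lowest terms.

35/429

Stage 1: a(2) = 3*(-50) + 1*(-29) = -179; iterating: a(2)=-179, a(3)=-587, a(4)=-1940, a(5)=-6407, a(6)=-21161, a(7)=-69890, a(8)=-230831, a(9)=-762383, a(10)=-2517980, a(11)=-8316323, a(12)=-27466949; answer -27466949
Stage 2: B1 = -27466949; c = 5; total draws C(13,6) = 1716; favorable C(5,4)*C(8,2) = 140; P = 35/429; answer 35/429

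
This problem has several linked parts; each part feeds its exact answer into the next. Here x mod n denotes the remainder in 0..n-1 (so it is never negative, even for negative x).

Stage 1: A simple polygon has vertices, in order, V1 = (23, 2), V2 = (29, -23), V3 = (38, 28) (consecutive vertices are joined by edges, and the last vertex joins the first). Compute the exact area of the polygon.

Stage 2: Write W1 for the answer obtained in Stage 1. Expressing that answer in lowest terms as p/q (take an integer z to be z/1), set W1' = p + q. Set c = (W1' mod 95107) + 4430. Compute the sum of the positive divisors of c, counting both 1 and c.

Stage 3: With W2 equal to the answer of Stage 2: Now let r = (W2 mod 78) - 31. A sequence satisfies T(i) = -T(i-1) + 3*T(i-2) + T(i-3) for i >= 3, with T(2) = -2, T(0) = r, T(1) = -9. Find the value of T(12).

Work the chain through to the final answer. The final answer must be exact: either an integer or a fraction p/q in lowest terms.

-10763

Stage 1: cross terms: (23*-23 - 29*2)=-587, (29*28 - 38*-23)=1686, (38*2 - 23*28)=-568; twice the area = |531| = 531; area = 531/2; answer 531/2
Stage 2: W1 = 531/2; threaded value p + q = 533; c = 4963; 4963 = 7 * 709; sigma = (1 + 7) * (1 + 709) = 8 * 710 = 5680; answer 5680
Stage 3: W2 = 5680; r = 33; T(3) = -1*(-2) + 3*(-9) + 1*(33) = 8; iterating: T(3)=8, T(4)=-23, T(5)=45, T(6)=-106, T(7)=218, T(8)=-491, T(9)=1039, T(10)=-2294, T(11)=4920, T(12)=-10763; answer -10763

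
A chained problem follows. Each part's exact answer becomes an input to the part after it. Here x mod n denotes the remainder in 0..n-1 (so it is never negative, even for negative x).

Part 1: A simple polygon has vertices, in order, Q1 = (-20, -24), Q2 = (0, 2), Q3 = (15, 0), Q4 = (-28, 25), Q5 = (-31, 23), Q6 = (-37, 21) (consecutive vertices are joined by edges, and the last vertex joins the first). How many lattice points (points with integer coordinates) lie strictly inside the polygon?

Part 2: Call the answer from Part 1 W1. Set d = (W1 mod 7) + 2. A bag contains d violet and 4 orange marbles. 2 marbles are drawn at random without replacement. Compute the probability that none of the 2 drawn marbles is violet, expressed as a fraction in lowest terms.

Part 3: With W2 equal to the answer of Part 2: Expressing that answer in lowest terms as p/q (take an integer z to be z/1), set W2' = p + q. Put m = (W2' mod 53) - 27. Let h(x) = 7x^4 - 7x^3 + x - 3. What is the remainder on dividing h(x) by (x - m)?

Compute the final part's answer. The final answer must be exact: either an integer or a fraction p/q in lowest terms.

1175977

Part 1: cross terms: (-20*2 - 0*-24)=-40, (0*0 - 15*2)=-30, (15*25 - -28*0)=375, (-28*23 - -31*25)=131, (-31*21 - -37*23)=200, (-37*-24 - -20*21)=1308; twice the area = |1944| = 1944; area = 972; boundary points = 2 + 1 + 1 + 1 + 2 + 1 = 8; strictly interior points = area - boundary/2 + 1 = 969; answer 969
Part 2: W1 = 969; d = 5; total draws C(9,2) = 36; favorable C(4,2) = 6; P = 1/6; answer 1/6
Part 3: W2 = 1/6; threaded value p + q = 7; m = -20; remainder = value at the root: 7*(-20)^4 - 7*(-20)^3 + 1*(-20)^1 - 3 = (1120000) + (56000) + (-20) + (-3) = 1175977; answer 1175977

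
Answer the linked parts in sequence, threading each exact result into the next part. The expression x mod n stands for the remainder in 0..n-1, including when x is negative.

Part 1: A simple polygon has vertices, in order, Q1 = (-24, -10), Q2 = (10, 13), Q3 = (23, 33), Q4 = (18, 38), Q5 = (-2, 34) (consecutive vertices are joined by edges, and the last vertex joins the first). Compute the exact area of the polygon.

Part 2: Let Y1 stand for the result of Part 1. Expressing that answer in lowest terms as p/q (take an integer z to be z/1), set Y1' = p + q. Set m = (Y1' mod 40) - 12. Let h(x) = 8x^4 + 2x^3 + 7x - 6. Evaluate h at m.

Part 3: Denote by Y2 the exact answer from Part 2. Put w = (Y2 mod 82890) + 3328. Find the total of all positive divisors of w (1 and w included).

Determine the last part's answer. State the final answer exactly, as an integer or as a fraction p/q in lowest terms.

122304

Part 1: cross terms: (-24*13 - 10*-10)=-212, (10*33 - 23*13)=31, (23*38 - 18*33)=280, (18*34 - -2*38)=688, (-2*-10 - -24*34)=836; twice the area = |1623| = 1623; area = 1623/2; answer 1623/2
Part 2: Y1 = 1623/2; threaded value p + q = 1625; m = 13; 8*(13)^4 + 2*(13)^3 + 7*(13)^1 - 6 = (228488) + (4394) + (91) + (-6) = 232967; answer 232967
Part 3: Y2 = 232967; w = 70515; 70515 = 3^2 * 5 * 1567; sigma = (1 + 3 + 9) * (1 + 5) * (1 + 1567) = 13 * 6 * 1568 = 122304; answer 122304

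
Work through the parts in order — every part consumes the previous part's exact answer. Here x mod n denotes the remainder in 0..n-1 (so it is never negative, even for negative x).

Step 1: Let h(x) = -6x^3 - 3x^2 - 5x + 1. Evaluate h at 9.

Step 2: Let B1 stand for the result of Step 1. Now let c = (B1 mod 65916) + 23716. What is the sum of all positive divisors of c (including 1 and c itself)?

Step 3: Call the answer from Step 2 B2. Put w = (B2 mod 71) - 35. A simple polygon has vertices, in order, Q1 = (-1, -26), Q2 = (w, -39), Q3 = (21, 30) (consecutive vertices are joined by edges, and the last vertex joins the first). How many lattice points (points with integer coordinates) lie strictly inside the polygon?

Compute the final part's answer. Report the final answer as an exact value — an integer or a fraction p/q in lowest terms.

841

Step 1: -6*(9)^3 - 3*(9)^2 - 5*(9)^1 + 1 = (-4374) + (-243) + (-45) + (1) = -4661; answer -4661
Step 2: B1 = -4661; c = 84971; 84971 = 31 * 2741; sigma = (1 + 31) * (1 + 2741) = 32 * 2742 = 87744; answer 87744
Step 3: B2 = 87744; w = 24; cross terms: (-1*-39 - 24*-26)=663, (24*30 - 21*-39)=1539, (21*-26 - -1*30)=-516; twice the area = |1686| = 1686; area = 843; boundary points = 1 + 3 + 2 = 6; strictly interior points = area - boundary/2 + 1 = 841; answer 841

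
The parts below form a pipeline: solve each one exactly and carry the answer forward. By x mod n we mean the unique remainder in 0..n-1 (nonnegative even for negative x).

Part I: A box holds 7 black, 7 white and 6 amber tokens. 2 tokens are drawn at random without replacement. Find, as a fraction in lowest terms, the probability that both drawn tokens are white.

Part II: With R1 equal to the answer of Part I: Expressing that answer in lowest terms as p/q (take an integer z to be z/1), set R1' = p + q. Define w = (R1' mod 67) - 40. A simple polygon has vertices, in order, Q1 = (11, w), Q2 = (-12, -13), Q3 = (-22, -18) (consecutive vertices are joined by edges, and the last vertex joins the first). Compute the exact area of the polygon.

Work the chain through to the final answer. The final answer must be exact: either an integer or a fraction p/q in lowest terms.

285/2

Part I: total draws C(20,2) = 190; favorable C(7,2) = 21; P = 21/190; answer 21/190
Part II: R1 = 21/190; threaded value p + q = 211; w = -30; cross terms: (11*-13 - -12*-30)=-503, (-12*-18 - -22*-13)=-70, (-22*-30 - 11*-18)=858; twice the area = |285| = 285; area = 285/2; answer 285/2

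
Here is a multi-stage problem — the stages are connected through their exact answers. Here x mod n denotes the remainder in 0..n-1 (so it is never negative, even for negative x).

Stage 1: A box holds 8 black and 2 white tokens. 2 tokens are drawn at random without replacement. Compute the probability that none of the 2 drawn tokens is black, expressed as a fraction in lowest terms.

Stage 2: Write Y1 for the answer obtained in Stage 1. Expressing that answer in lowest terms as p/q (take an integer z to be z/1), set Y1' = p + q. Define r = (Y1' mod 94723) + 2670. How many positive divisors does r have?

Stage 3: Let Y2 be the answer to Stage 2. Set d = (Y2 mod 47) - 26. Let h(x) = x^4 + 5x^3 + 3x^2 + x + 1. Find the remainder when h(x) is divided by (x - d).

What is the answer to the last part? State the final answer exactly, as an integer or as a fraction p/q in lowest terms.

Stage 1: total draws C(10,2) = 45; favorable C(2,2) = 1; P = 1/45; answer 1/45
Stage 2: Y1 = 1/45; threaded value p + q = 46; r = 2716; 2716 = 2^2 * 7 * 97; number of divisors = (2+1) * (1+1) * (1+1) = 12; answer 12
Stage 3: Y2 = 12; d = -14; remainder = value at the root: 1*(-14)^4 + 5*(-14)^3 + 3*(-14)^2 + 1*(-14)^1 + 1 = (38416) + (-13720) + (588) + (-14) + (1) = 25271; answer 25271

25271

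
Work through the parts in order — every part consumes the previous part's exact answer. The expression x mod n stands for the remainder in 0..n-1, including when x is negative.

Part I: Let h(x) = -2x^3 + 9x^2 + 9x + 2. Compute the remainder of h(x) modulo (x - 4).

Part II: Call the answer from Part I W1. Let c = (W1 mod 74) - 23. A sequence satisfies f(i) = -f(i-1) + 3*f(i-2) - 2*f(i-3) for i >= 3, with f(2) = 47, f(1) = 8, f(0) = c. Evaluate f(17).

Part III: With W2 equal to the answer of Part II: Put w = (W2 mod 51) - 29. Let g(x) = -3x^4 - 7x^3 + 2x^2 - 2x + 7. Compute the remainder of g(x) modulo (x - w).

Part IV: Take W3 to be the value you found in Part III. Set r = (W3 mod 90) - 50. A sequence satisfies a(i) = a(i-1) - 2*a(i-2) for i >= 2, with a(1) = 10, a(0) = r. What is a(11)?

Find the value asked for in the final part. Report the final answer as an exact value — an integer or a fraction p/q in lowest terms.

-276

Part I: remainder = value at the root: -2*(4)^3 + 9*(4)^2 + 9*(4)^1 + 2 = (-128) + (144) + (36) + (2) = 54; answer 54
Part II: W1 = 54; c = 31; f(3) = -1*(47) + 3*(8) - 2*(31) = -85; iterating: f(3)=-85, f(4)=210, f(5)=-559, f(6)=1359, f(7)=-3456, f(8)=8651, f(9)=-21737, f(10)=54602, f(11)=-137115, f(12)=344395, f(13)=-864944, f(14)=2172359, f(15)=-5455981, f(16)=13702946, f(17)=-34415607; answer -34415607
Part III: W2 = -34415607; w = -20; remainder = value at the root: -3*(-20)^4 - 7*(-20)^3 + 2*(-20)^2 - 2*(-20)^1 + 7 = (-480000) + (56000) + (800) + (40) + (7) = -423153; answer -423153
Part IV: W3 = -423153; r = -23; a(2) = 1*(10) - 2*(-23) = 56; iterating: a(2)=56, a(3)=36, a(4)=-76, a(5)=-148, a(6)=4, a(7)=300, a(8)=292, a(9)=-308, a(10)=-892, a(11)=-276; answer -276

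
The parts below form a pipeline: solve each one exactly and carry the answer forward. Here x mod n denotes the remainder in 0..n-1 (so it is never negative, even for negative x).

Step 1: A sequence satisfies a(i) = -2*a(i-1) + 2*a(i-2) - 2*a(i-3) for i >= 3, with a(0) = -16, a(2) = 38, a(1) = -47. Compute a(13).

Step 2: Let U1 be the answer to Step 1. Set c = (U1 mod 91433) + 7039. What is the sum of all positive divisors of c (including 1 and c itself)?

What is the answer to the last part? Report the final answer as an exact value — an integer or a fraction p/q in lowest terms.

128270

Step 1: a(3) = -2*(38) + 2*(-47) - 2*(-16) = -138; iterating: a(3)=-138, a(4)=446, a(5)=-1244, a(6)=3656, a(7)=-10692, a(8)=31184, a(9)=-91064, a(10)=265880, a(11)=-776256, a(12)=2266400, a(13)=-6617072; answer -6617072
Step 2: U1 = -6617072; c = 64576; 64576 = 2^6 * 1009; sigma = (1 + 2 + 4 + 8 + 16 + 32 + 64) * (1 + 1009) = 127 * 1010 = 128270; answer 128270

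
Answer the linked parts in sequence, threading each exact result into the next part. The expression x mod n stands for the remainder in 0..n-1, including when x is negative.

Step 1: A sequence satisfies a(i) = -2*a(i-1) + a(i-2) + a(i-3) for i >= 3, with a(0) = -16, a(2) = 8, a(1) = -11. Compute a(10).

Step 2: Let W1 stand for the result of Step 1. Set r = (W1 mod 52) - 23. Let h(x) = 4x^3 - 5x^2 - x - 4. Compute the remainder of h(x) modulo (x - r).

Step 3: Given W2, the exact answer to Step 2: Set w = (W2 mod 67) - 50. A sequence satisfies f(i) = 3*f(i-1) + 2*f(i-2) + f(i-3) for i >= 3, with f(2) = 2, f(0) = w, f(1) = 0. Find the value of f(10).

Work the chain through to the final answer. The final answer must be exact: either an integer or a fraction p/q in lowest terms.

Step 1: a(3) = -2*(8) + 1*(-11) + 1*(-16) = -43; iterating: a(3)=-43, a(4)=83, a(5)=-201, a(6)=442, a(7)=-1002, a(8)=2245, a(9)=-5050, a(10)=11343; answer 11343
Step 2: W1 = 11343; r = -16; remainder = value at the root: 4*(-16)^3 - 5*(-16)^2 - 1*(-16)^1 - 4 = (-16384) + (-1280) + (16) + (-4) = -17652; answer -17652
Step 3: W2 = -17652; w = -14; f(3) = 3*(2) + 2*(0) + 1*(-14) = -8; iterating: f(3)=-8, f(4)=-20, f(5)=-74, f(6)=-270, f(7)=-978, f(8)=-3548, f(9)=-12870, f(10)=-46684; answer -46684

-46684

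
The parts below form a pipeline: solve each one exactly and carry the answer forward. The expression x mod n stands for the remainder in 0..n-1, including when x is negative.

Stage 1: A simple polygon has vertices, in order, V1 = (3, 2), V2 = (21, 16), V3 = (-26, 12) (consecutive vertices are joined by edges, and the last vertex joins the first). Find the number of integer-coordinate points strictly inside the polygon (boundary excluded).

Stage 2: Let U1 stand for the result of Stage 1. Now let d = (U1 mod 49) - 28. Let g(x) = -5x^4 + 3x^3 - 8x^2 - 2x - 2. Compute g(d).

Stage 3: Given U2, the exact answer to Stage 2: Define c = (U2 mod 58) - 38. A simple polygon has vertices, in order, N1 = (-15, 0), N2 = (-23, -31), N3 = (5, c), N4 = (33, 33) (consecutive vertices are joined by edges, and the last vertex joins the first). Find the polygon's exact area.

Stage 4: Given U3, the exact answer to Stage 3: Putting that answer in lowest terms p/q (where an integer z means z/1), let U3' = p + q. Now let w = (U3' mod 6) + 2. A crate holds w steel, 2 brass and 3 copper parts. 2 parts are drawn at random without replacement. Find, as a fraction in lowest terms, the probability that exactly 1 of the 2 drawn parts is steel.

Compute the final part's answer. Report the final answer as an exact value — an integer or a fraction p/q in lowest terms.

Stage 1: cross terms: (3*16 - 21*2)=6, (21*12 - -26*16)=668, (-26*2 - 3*12)=-88; twice the area = |586| = 586; area = 293; boundary points = 2 + 1 + 1 = 4; strictly interior points = area - boundary/2 + 1 = 292; answer 292
Stage 2: U1 = 292; d = 19; -5*(19)^4 + 3*(19)^3 - 8*(19)^2 - 2*(19)^1 - 2 = (-651605) + (20577) + (-2888) + (-38) + (-2) = -633956; answer -633956
Stage 3: U2 = -633956; c = 4; cross terms: (-15*-31 - -23*0)=465, (-23*4 - 5*-31)=63, (5*33 - 33*4)=33, (33*0 - -15*33)=495; twice the area = |1056| = 1056; area = 528; answer 528
Stage 4: U3 = 528; threaded value p + q = 529; w = 3; total draws C(8,2) = 28; favorable C(3,1)*C(5,1) = 15; P = 15/28; answer 15/28

15/28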